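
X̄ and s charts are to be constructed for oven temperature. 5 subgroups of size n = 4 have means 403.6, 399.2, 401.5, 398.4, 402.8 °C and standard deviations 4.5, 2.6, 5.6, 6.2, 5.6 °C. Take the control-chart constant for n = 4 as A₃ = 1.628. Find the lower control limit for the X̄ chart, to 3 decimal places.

X̄̄ = (403.6 + 399.2 + 401.5 + 398.4 + 402.8) / 5 = 401.1000
s̄ = (4.5 + 2.6 + 5.6 + 6.2 + 5.6) / 5 = 4.9000
LCL = X̄̄ − A₃·s̄ = 401.1000 − 1.628 × 4.9000 = 393.1228

393.123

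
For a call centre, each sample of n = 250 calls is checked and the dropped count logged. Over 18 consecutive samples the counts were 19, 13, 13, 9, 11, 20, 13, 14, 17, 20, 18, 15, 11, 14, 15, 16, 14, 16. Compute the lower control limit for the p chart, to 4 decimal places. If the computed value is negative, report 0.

0.0147

p̄ = Σdᵢ / (k·n) = 268 / (18 × 250) = 0.05956
LCL = p̄ − 3·√(p̄(1−p̄)/n) = 0.05956 − 3 × 0.01497 = 0.01465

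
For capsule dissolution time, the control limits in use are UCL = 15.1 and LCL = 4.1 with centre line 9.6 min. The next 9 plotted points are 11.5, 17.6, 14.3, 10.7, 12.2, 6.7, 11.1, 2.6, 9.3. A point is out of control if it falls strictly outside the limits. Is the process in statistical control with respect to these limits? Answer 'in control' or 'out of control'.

Compare each point to [4.1, 15.1]: sample 2 = 17.6 > UCL; sample 8 = 2.6 < LCL.

out of control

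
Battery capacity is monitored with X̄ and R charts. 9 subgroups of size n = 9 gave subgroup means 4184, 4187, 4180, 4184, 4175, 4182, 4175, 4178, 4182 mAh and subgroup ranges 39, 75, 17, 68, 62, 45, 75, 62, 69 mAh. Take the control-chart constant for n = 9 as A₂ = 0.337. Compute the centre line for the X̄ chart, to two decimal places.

4180.78

X̄̄ = (4184 + 4187 + 4180 + 4184 + 4175 + 4182 + 4175 + 4178 + 4182) / 9 = 37627.0000 / 9 = 4180.7778
CL = X̄̄ = 4180.7778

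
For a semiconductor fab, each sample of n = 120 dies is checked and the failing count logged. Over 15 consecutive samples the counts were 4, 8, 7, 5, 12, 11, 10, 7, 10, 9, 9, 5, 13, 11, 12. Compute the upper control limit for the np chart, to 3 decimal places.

p̄ = Σdᵢ / (k·n) = 133 / (15 × 120) = 0.07389
UCL = np̄ + 3·√(np̄(1−p̄)) = 8.8667 + 3 × √(8.8667×0.92611) = 8.8667 + 3 × 2.8656 = 17.4634

17.463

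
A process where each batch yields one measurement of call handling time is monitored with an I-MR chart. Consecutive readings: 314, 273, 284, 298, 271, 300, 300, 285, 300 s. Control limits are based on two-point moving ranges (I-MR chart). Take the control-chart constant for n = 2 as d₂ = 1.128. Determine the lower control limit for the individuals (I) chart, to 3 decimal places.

X̄ = (314 + 273 + 284 + 298 + 271 + 300 + 300 + 285 + 300) / 9 = 291.6667
Moving ranges: 41, 11, 14, 27, 29, 0, 15, 15; M̄R̄ = 152.0000 / 8 = 19.0000
LCL = X̄ − 3·M̄R̄/d₂ = 291.6667 − 3 × 19.0000 / 1.128 = 241.1348

241.135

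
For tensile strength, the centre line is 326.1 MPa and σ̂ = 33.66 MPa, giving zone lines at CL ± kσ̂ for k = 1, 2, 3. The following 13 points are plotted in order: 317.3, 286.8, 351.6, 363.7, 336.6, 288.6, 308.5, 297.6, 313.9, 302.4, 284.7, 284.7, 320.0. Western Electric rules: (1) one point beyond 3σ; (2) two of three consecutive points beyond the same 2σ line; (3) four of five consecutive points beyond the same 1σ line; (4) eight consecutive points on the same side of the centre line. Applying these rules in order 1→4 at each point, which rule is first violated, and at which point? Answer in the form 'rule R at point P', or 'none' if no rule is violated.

Zone of each point (C = within 1σ̂, B = 1σ̂–2σ̂, A = 2σ̂–3σ̂, * = beyond 3σ̂; sign = side of CL): 1:-C, 2:-B, 3:+C, 4:+B, 5:+C, 6:-B, 7:-C, 8:-C, 9:-C, 10:-C, 11:-B, 12:-B, 13:-C
Rule 4 (eight consecutive points on the same side of the centre line) is satisfied at point 13.

rule 4 at point 13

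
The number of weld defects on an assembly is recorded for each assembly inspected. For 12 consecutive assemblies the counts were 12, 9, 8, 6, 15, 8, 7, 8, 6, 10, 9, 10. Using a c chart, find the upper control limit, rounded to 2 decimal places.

c̄ = (12 + 9 + 8 + 6 + 15 + 8 + 7 + 8 + 6 + 10 + 9 + 10) / 12 = 108 / 12 = 9.0000
UCL = c̄ + 3√c̄ = 9.0000 + 3 × √9.0000 = 9.0000 + 3 × 3.0000 = 18.0000

18.00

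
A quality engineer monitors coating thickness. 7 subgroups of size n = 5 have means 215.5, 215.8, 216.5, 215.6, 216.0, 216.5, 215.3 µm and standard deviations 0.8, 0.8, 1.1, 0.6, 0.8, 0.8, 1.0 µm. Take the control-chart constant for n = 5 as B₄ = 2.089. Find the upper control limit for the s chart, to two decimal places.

1.76

s̄ = (0.8 + 0.8 + 1.1 + 0.6 + 0.8 + 0.8 + 1.0) / 7 = 0.8429
UCL_s = B₄·s̄ = 2.089 × 0.8429 = 1.7607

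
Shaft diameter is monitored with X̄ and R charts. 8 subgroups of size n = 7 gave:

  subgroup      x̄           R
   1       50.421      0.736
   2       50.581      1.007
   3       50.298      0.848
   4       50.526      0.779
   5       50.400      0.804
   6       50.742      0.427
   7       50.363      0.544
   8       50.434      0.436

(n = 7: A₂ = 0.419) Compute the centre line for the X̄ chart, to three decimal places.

X̄̄ = (50.421 + 50.581 + 50.298 + 50.526 + 50.400 + 50.742 + 50.363 + 50.434) / 8 = 403.7650 / 8 = 50.4706
CL = X̄̄ = 50.4706

50.471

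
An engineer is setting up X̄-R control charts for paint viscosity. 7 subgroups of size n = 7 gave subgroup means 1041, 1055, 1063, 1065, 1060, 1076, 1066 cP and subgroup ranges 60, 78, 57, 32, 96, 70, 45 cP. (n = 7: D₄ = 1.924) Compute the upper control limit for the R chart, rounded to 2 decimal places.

120.39

R̄ = (60 + 78 + 57 + 32 + 96 + 70 + 45) / 7 = 438.0000 / 7 = 62.5714
UCL_R = D₄·R̄ = 1.924 × 62.5714 = 120.3874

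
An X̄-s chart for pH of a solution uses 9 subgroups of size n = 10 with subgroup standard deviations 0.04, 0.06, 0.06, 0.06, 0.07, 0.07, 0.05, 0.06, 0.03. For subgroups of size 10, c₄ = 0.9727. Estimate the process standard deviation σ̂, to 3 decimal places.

0.057

s̄ = (0.04 + 0.06 + 0.06 + 0.06 + 0.07 + 0.07 + 0.05 + 0.06 + 0.03) / 9 = 0.0556
σ̂ = s̄ / c₄ = 0.0556 / 0.9727 = 0.0571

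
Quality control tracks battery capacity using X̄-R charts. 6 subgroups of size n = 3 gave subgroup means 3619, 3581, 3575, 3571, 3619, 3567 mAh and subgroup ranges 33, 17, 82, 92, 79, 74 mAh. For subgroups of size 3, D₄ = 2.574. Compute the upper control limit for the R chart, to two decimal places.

R̄ = (33 + 17 + 82 + 92 + 79 + 74) / 6 = 377.0000 / 6 = 62.8333
UCL_R = D₄·R̄ = 2.574 × 62.8333 = 161.7330

161.73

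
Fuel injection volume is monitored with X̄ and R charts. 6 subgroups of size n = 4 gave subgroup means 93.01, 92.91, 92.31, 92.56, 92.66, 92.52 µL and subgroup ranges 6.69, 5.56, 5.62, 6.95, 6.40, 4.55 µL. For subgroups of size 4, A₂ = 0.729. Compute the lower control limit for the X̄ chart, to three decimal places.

X̄̄ = (93.01 + 92.91 + 92.31 + 92.56 + 92.66 + 92.52) / 6 = 555.9700 / 6 = 92.6617
R̄ = (6.69 + 5.56 + 5.62 + 6.95 + 6.40 + 4.55) / 6 = 35.7700 / 6 = 5.9617
LCL = X̄̄ − A₂·R̄ = 92.6617 − 0.729 × 5.9617 = 88.3156

88.316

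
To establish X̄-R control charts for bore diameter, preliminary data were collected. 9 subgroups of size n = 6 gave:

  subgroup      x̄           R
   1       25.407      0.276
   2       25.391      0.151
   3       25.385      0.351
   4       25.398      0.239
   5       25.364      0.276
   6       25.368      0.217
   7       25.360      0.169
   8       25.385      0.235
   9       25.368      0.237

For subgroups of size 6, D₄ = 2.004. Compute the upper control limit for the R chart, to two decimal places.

R̄ = (0.276 + 0.151 + 0.351 + 0.239 + 0.276 + 0.217 + 0.169 + 0.235 + 0.237) / 9 = 2.1510 / 9 = 0.2390
UCL_R = D₄·R̄ = 2.004 × 0.2390 = 0.4790

0.48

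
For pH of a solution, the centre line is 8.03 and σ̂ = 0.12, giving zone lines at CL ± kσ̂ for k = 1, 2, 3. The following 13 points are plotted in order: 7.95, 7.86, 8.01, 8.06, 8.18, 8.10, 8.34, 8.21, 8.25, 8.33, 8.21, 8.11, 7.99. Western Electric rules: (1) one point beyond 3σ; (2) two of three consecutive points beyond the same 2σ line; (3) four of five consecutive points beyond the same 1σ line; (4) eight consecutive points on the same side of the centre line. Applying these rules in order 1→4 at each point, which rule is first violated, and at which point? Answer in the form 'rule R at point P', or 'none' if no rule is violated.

Zone of each point (C = within 1σ̂, B = 1σ̂–2σ̂, A = 2σ̂–3σ̂, * = beyond 3σ̂; sign = side of CL): 1:-C, 2:-B, 3:-C, 4:+C, 5:+B, 6:+C, 7:+A, 8:+B, 9:+B, 10:+A, 11:+B, 12:+C, 13:-C
Rule 3 (four of five consecutive points beyond the same 1σ limit) is satisfied at point 9.

rule 3 at point 9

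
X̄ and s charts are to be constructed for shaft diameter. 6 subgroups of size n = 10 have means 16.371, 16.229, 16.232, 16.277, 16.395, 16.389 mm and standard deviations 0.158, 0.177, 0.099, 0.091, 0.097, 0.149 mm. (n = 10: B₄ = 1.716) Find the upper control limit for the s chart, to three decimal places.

s̄ = (0.158 + 0.177 + 0.099 + 0.091 + 0.097 + 0.149) / 6 = 0.1285
UCL_s = B₄·s̄ = 1.716 × 0.1285 = 0.2205

0.221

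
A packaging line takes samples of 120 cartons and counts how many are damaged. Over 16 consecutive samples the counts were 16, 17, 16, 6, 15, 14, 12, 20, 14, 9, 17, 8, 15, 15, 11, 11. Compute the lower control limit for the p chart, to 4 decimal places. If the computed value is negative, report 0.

0.0260

p̄ = Σdᵢ / (k·n) = 216 / (16 × 120) = 0.11250
LCL = p̄ − 3·√(p̄(1−p̄)/n) = 0.11250 − 3 × 0.02884 = 0.02597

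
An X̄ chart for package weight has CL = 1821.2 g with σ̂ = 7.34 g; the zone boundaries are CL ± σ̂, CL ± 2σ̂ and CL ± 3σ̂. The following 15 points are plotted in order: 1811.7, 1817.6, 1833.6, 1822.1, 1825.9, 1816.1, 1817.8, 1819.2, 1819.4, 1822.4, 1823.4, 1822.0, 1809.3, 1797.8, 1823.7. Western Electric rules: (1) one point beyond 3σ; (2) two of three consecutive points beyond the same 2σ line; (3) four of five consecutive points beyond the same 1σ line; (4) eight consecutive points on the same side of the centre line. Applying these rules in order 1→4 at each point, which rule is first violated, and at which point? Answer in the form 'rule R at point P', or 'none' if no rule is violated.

rule 1 at point 14

Zone of each point (C = within 1σ̂, B = 1σ̂–2σ̂, A = 2σ̂–3σ̂, * = beyond 3σ̂; sign = side of CL): 1:-B, 2:-C, 3:+B, 4:+C, 5:+C, 6:-C, 7:-C, 8:-C, 9:-C, 10:+C, 11:+C, 12:+C, 13:-B, 14:-*, 15:+C
Rule 1 (one point beyond the 3σ limits) is satisfied at point 14.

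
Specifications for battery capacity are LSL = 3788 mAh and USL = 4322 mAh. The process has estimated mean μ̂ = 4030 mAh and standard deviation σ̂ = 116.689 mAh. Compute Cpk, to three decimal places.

0.691

Cpu = (USL − μ̂) / (3σ̂) = (4322 − 4030) / (3 × 116.689) = 0.8341; Cpl = (μ̂ − LSL) / (3σ̂) = (4030 − 3788) / (3 × 116.689) = 0.6913; Cpk = min(Cpu, Cpl) = 0.6913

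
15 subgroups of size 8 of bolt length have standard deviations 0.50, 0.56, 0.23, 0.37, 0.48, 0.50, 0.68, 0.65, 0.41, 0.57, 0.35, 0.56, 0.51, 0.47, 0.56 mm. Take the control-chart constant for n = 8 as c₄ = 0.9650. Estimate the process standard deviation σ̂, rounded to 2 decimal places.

0.51

s̄ = (0.50 + 0.56 + 0.23 + 0.37 + 0.48 + 0.50 + 0.68 + 0.65 + 0.41 + 0.57 + 0.35 + 0.56 + 0.51 + 0.47 + 0.56) / 15 = 0.4933
σ̂ = s̄ / c₄ = 0.4933 / 0.9650 = 0.5112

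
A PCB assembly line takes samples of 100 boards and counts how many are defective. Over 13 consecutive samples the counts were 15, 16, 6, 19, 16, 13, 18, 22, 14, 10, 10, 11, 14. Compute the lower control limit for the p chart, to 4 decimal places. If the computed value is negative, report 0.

0.0370

p̄ = Σdᵢ / (k·n) = 184 / (13 × 100) = 0.14154
LCL = p̄ − 3·√(p̄(1−p̄)/n) = 0.14154 − 3 × 0.03486 = 0.03697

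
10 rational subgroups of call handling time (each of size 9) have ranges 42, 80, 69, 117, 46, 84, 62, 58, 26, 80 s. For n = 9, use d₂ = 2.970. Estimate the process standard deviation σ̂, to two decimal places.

22.36

R̄ = (42 + 80 + 69 + 117 + 46 + 84 + 62 + 58 + 26 + 80) / 10 = 66.4000
σ̂ = R̄ / d₂ = 66.4000 / 2.970 = 22.3569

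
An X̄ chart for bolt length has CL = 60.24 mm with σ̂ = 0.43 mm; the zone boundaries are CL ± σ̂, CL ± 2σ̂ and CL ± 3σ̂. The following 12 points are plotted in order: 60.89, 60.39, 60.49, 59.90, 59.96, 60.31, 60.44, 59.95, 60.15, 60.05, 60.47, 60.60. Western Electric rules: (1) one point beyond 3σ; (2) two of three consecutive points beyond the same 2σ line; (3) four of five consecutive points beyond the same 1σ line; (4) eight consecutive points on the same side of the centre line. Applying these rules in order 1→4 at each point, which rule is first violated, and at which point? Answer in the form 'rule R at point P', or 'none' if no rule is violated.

Zone of each point (C = within 1σ̂, B = 1σ̂–2σ̂, A = 2σ̂–3σ̂, * = beyond 3σ̂; sign = side of CL): 1:+B, 2:+C, 3:+C, 4:-C, 5:-C, 6:+C, 7:+C, 8:-C, 9:-C, 10:-C, 11:+C, 12:+C
No rule fires across all 12 points.

none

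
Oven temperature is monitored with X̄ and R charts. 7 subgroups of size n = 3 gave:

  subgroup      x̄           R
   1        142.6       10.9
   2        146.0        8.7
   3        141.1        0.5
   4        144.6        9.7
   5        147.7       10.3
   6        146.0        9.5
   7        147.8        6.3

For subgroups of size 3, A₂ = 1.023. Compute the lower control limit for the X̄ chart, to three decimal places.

136.945

X̄̄ = (142.6 + 146.0 + 141.1 + 144.6 + 147.7 + 146.0 + 147.8) / 7 = 1015.8000 / 7 = 145.1143
R̄ = (10.9 + 8.7 + 0.5 + 9.7 + 10.3 + 9.5 + 6.3) / 7 = 55.9000 / 7 = 7.9857
LCL = X̄̄ − A₂·R̄ = 145.1143 − 1.023 × 7.9857 = 136.9449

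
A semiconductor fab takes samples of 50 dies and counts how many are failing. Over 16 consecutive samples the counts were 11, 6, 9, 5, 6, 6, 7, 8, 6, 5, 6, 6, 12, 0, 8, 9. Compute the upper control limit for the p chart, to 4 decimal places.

p̄ = Σdᵢ / (k·n) = 110 / (16 × 50) = 0.13750
UCL = p̄ + 3·√(p̄(1−p̄)/n) = 0.13750 + 3 × √(0.13750×0.86250/50) = 0.13750 + 3 × 0.04870 = 0.28361

0.2836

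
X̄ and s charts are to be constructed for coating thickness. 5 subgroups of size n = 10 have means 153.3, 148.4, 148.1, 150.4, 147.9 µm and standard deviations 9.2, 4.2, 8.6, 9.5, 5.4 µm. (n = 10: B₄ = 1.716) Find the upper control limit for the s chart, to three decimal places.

12.664

s̄ = (9.2 + 4.2 + 8.6 + 9.5 + 5.4) / 5 = 7.3800
UCL_s = B₄·s̄ = 1.716 × 7.3800 = 12.6641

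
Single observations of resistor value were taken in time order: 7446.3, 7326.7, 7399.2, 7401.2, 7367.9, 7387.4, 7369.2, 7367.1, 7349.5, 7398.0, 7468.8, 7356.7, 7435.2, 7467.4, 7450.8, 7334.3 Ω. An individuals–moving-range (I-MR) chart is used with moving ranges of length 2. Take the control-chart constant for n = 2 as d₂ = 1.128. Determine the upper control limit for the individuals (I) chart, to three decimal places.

7530.108

X̄ = (7446.3 + 7326.7 + 7399.2 + 7401.2 + 7367.9 + 7387.4 + 7369.2 + 7367.1 + 7349.5 + 7398.0 + 7468.8 + 7356.7 + 7435.2 + 7467.4 + 7450.8 + 7334.3) / 16 = 7395.3562
Moving ranges: 119.6, 72.5, 2.0, 33.3, 19.5, 18.2, 2.1, 17.6, 48.5, 70.8, 112.1, 78.5, 32.2, 16.6, 116.5; M̄R̄ = 760.0000 / 15 = 50.6667
UCL = X̄ + 3·M̄R̄/d₂ = 7395.3562 + 3 × 50.6667 / 1.128 = 7530.1080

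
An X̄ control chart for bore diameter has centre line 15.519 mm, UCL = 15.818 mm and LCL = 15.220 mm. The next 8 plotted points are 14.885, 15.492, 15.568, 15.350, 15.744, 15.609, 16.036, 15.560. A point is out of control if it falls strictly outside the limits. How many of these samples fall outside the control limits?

Compare each point to [15.220, 15.818]: sample 1 = 14.885 < LCL; sample 7 = 16.036 > UCL.

2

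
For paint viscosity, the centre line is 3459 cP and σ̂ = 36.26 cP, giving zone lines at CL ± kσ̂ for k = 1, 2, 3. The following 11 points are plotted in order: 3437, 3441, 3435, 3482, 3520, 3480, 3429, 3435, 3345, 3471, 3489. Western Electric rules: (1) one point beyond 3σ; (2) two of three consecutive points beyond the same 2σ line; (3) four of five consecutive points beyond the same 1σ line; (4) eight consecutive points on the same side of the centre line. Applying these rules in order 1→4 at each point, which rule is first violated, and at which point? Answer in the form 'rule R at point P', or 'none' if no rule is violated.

rule 1 at point 9

Zone of each point (C = within 1σ̂, B = 1σ̂–2σ̂, A = 2σ̂–3σ̂, * = beyond 3σ̂; sign = side of CL): 1:-C, 2:-C, 3:-C, 4:+C, 5:+B, 6:+C, 7:-C, 8:-C, 9:-*, 10:+C, 11:+C
Rule 1 (one point beyond the 3σ limits) is satisfied at point 9.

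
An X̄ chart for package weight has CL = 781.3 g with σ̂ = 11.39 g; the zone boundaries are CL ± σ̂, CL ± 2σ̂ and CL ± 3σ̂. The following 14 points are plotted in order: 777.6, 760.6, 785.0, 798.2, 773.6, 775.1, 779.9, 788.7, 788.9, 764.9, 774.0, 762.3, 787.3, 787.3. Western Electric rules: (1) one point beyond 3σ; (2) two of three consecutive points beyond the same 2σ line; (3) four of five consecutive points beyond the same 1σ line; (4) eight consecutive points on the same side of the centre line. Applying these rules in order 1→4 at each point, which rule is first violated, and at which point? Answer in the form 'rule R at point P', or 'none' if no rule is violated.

none

Zone of each point (C = within 1σ̂, B = 1σ̂–2σ̂, A = 2σ̂–3σ̂, * = beyond 3σ̂; sign = side of CL): 1:-C, 2:-B, 3:+C, 4:+B, 5:-C, 6:-C, 7:-C, 8:+C, 9:+C, 10:-B, 11:-C, 12:-B, 13:+C, 14:+C
No rule fires across all 14 points.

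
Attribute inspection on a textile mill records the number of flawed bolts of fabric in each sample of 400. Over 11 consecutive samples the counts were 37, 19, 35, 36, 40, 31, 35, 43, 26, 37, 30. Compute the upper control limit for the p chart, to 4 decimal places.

p̄ = Σdᵢ / (k·n) = 369 / (11 × 400) = 0.08386
UCL = p̄ + 3·√(p̄(1−p̄)/n) = 0.08386 + 3 × √(0.08386×0.91614/400) = 0.08386 + 3 × 0.01386 = 0.12544

0.1254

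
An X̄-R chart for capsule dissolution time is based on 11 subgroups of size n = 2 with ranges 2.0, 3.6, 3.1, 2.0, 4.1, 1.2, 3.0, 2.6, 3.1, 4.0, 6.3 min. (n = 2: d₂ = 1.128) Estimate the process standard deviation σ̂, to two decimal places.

R̄ = (2.0 + 3.6 + 3.1 + 2.0 + 4.1 + 1.2 + 3.0 + 2.6 + 3.1 + 4.0 + 6.3) / 11 = 3.1818
σ̂ = R̄ / d₂ = 3.1818 / 1.128 = 2.8208

2.82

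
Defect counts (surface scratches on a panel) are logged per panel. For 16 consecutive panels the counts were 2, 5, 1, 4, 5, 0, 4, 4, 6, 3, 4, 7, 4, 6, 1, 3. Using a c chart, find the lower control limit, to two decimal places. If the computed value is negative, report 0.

0.00

c̄ = (2 + 5 + 1 + 4 + 5 + 0 + 4 + 4 + 6 + 3 + 4 + 7 + 4 + 6 + 1 + 3) / 16 = 59 / 16 = 3.6875
LCL = c̄ − 3√c̄ = 3.6875 − 3 × 1.9203 = -2.0734 → 0 (cannot be negative)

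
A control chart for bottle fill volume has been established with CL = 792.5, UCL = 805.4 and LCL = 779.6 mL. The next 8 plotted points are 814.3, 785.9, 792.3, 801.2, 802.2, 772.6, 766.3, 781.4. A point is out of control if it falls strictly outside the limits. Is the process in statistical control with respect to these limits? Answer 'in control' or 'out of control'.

Compare each point to [779.6, 805.4]: sample 1 = 814.3 > UCL; sample 6 = 772.6 < LCL; sample 7 = 766.3 < LCL.

out of control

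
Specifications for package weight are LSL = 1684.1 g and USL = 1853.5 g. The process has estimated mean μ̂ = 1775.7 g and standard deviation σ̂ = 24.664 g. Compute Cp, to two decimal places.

1.14

Cp = (USL − LSL) / (6σ̂) = (1853.5 − 1684.1) / (6 × 24.664) = 169.4000 / 147.9840 = 1.1447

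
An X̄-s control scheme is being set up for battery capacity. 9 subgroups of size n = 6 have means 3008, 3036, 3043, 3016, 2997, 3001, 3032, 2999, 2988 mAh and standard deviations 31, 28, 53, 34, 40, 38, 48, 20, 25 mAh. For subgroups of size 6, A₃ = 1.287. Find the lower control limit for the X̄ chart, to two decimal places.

X̄̄ = (3008 + 3036 + 3043 + 3016 + 2997 + 3001 + 3032 + 2999 + 2988) / 9 = 3013.3333
s̄ = (31 + 28 + 53 + 34 + 40 + 38 + 48 + 20 + 25) / 9 = 35.2222
LCL = X̄̄ − A₃·s̄ = 3013.3333 − 1.287 × 35.2222 = 2968.0023

2968.00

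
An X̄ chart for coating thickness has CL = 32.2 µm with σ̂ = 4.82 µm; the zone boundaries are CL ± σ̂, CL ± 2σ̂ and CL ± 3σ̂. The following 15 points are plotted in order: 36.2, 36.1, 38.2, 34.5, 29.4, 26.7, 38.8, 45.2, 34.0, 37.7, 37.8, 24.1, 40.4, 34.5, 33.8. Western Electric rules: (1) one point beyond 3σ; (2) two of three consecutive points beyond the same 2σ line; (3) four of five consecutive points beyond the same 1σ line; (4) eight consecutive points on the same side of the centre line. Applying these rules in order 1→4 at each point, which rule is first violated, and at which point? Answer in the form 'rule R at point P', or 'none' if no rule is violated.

rule 3 at point 11

Zone of each point (C = within 1σ̂, B = 1σ̂–2σ̂, A = 2σ̂–3σ̂, * = beyond 3σ̂; sign = side of CL): 1:+C, 2:+C, 3:+B, 4:+C, 5:-C, 6:-B, 7:+B, 8:+A, 9:+C, 10:+B, 11:+B, 12:-B, 13:+B, 14:+C, 15:+C
Rule 3 (four of five consecutive points beyond the same 1σ limit) is satisfied at point 11.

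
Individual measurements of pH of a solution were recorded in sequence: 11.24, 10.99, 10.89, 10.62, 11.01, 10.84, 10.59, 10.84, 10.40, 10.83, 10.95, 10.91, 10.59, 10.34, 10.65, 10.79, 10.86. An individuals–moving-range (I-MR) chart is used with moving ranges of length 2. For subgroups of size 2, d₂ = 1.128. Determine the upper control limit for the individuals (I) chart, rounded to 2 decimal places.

11.42

X̄ = (11.24 + 10.99 + 10.89 + 10.62 + 11.01 + 10.84 + 10.59 + 10.84 + 10.40 + 10.83 + 10.95 + 10.91 + 10.59 + 10.34 + 10.65 + 10.79 + 10.86) / 17 = 10.7847
Moving ranges: 0.25, 0.10, 0.27, 0.39, 0.17, 0.25, 0.25, 0.44, 0.43, 0.12, 0.04, 0.32, 0.25, 0.31, 0.14, 0.07; M̄R̄ = 3.8000 / 16 = 0.2375
UCL = X̄ + 3·M̄R̄/d₂ = 10.7847 + 3 × 0.2375 / 1.128 = 11.4164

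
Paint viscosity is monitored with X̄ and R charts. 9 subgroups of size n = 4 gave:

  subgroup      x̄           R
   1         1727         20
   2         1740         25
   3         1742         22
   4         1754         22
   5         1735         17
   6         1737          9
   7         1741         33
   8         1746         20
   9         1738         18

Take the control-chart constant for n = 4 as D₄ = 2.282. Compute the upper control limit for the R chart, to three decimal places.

47.161

R̄ = (20 + 25 + 22 + 22 + 17 + 9 + 33 + 20 + 18) / 9 = 186.0000 / 9 = 20.6667
UCL_R = D₄·R̄ = 2.282 × 20.6667 = 47.1613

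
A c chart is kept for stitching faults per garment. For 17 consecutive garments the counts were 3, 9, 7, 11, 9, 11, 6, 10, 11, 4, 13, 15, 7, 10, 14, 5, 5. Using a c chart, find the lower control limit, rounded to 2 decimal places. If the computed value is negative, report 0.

0.00

c̄ = (3 + 9 + 7 + 11 + 9 + 11 + 6 + 10 + 11 + 4 + 13 + 15 + 7 + 10 + 14 + 5 + 5) / 17 = 150 / 17 = 8.8235
LCL = c̄ − 3√c̄ = 8.8235 − 3 × 2.9704 = -0.0878 → 0 (cannot be negative)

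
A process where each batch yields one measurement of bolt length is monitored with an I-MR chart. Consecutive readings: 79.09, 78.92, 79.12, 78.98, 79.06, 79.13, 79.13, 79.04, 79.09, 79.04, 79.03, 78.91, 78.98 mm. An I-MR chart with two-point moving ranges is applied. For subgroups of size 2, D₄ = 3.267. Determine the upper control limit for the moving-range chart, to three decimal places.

0.286

Moving ranges: 0.17, 0.20, 0.14, 0.08, 0.07, 0.00, 0.09, 0.05, 0.05, 0.01, 0.12, 0.07; M̄R̄ = 1.0500 / 12 = 0.0875
UCL_MR = D₄·M̄R̄ = 3.267 × 0.0875 = 0.2859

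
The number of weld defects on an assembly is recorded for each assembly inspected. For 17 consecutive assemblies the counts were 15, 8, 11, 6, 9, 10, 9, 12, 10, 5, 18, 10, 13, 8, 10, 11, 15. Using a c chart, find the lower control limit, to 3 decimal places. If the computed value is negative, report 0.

c̄ = (15 + 8 + 11 + 6 + 9 + 10 + 9 + 12 + 10 + 5 + 18 + 10 + 13 + 8 + 10 + 11 + 15) / 17 = 180 / 17 = 10.5882
LCL = c̄ − 3√c̄ = 10.5882 − 3 × 3.2540 = 0.8264

0.826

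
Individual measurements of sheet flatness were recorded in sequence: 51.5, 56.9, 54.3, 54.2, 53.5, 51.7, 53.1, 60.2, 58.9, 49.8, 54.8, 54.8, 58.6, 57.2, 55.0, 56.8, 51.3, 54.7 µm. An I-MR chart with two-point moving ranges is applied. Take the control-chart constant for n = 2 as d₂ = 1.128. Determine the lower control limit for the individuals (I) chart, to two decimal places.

46.62

X̄ = (51.5 + 56.9 + 54.3 + 54.2 + 53.5 + 51.7 + 53.1 + 60.2 + 58.9 + 49.8 + 54.8 + 54.8 + 58.6 + 57.2 + 55.0 + 56.8 + 51.3 + 54.7) / 18 = 54.8500
Moving ranges: 5.4, 2.6, 0.1, 0.7, 1.8, 1.4, 7.1, 1.3, 9.1, 5.0, 0.0, 3.8, 1.4, 2.2, 1.8, 5.5, 3.4; M̄R̄ = 52.6000 / 17 = 3.0941
LCL = X̄ − 3·M̄R̄/d₂ = 54.8500 − 3 × 3.0941 / 1.128 = 46.6210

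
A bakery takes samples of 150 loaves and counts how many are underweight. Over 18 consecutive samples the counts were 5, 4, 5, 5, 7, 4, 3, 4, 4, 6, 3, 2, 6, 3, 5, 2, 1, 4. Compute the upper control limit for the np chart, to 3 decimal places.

10.015

p̄ = Σdᵢ / (k·n) = 73 / (18 × 150) = 0.02704
UCL = np̄ + 3·√(np̄(1−p̄)) = 4.0556 + 3 × √(4.0556×0.97296) = 4.0556 + 3 × 1.9864 = 10.0148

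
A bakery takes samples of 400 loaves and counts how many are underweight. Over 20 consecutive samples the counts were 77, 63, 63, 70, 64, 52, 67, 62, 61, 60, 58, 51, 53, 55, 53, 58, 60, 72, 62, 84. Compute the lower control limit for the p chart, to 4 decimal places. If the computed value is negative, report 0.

p̄ = Σdᵢ / (k·n) = 1245 / (20 × 400) = 0.15563
LCL = p̄ − 3·√(p̄(1−p̄)/n) = 0.15563 − 3 × 0.01812 = 0.10125

0.1013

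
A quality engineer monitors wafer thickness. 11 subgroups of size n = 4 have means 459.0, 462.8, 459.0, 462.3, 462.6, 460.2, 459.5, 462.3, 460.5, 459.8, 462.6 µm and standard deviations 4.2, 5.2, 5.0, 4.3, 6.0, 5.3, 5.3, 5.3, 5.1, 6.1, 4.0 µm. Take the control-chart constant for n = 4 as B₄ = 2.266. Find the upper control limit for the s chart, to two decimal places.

11.49

s̄ = (4.2 + 5.2 + 5.0 + 4.3 + 6.0 + 5.3 + 5.3 + 5.3 + 5.1 + 6.1 + 4.0) / 11 = 5.0727
UCL_s = B₄·s̄ = 2.266 × 5.0727 = 11.4948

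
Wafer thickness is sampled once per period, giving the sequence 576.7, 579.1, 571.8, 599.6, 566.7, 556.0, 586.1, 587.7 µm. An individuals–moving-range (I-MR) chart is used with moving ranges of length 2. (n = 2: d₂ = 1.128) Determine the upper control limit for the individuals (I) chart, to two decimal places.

620.82

X̄ = (576.7 + 579.1 + 571.8 + 599.6 + 566.7 + 556.0 + 586.1 + 587.7) / 8 = 577.9625
Moving ranges: 2.4, 7.3, 27.8, 32.9, 10.7, 30.1, 1.6; M̄R̄ = 112.8000 / 7 = 16.1143
UCL = X̄ + 3·M̄R̄/d₂ = 577.9625 + 3 × 16.1143 / 1.128 = 620.8196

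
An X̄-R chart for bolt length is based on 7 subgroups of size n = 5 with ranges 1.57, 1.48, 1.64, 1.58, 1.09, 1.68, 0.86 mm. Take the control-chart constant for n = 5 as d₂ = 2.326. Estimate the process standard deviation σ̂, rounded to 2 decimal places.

R̄ = (1.57 + 1.48 + 1.64 + 1.58 + 1.09 + 1.68 + 0.86) / 7 = 1.4143
σ̂ = R̄ / d₂ = 1.4143 / 2.326 = 0.6080

0.61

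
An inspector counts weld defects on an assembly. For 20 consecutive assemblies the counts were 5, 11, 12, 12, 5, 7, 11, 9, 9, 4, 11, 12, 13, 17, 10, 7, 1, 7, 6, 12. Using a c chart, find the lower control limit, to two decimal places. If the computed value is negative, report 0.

c̄ = (5 + 11 + 12 + 12 + 5 + 7 + 11 + 9 + 9 + 4 + 11 + 12 + 13 + 17 + 10 + 7 + 1 + 7 + 6 + 12) / 20 = 181 / 20 = 9.0500
LCL = c̄ − 3√c̄ = 9.0500 − 3 × 3.0083 = 0.0250

0.03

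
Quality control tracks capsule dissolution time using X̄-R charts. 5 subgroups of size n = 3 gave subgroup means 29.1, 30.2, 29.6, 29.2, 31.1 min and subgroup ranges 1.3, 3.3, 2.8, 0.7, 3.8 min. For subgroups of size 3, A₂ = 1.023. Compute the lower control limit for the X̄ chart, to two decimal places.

X̄̄ = (29.1 + 30.2 + 29.6 + 29.2 + 31.1) / 5 = 149.2000 / 5 = 29.8400
R̄ = (1.3 + 3.3 + 2.8 + 0.7 + 3.8) / 5 = 11.9000 / 5 = 2.3800
LCL = X̄̄ − A₂·R̄ = 29.8400 − 1.023 × 2.3800 = 27.4053

27.41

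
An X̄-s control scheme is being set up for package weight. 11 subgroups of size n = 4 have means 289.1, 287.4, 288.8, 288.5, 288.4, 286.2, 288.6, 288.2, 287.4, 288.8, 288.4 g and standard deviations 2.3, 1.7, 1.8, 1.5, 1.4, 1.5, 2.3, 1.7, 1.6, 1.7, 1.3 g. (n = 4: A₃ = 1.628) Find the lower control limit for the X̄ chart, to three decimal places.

X̄̄ = (289.1 + 287.4 + 288.8 + 288.5 + 288.4 + 286.2 + 288.6 + 288.2 + 287.4 + 288.8 + 288.4) / 11 = 288.1636
s̄ = (2.3 + 1.7 + 1.8 + 1.5 + 1.4 + 1.5 + 2.3 + 1.7 + 1.6 + 1.7 + 1.3) / 11 = 1.7091
LCL = X̄̄ − A₃·s̄ = 288.1636 − 1.628 × 1.7091 = 285.3812

285.381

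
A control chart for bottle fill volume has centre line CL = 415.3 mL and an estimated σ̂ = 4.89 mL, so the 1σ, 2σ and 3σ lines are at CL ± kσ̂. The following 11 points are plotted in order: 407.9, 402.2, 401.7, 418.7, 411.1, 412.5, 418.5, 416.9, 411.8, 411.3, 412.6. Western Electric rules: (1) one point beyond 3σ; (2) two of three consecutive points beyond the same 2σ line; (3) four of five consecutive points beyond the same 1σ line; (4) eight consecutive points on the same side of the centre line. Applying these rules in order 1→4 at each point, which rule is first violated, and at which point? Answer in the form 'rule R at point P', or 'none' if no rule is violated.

rule 2 at point 3

Zone of each point (C = within 1σ̂, B = 1σ̂–2σ̂, A = 2σ̂–3σ̂, * = beyond 3σ̂; sign = side of CL): 1:-B, 2:-A, 3:-A, 4:+C, 5:-C, 6:-C, 7:+C, 8:+C, 9:-C, 10:-C, 11:-C
Rule 2 (two of three consecutive points beyond the same 2σ limit) is satisfied at point 3.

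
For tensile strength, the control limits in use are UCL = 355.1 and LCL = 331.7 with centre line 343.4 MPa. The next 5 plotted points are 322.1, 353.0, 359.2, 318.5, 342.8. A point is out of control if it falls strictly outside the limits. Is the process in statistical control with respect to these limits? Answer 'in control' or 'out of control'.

out of control

Compare each point to [331.7, 355.1]: sample 1 = 322.1 < LCL; sample 3 = 359.2 > UCL; sample 4 = 318.5 < LCL.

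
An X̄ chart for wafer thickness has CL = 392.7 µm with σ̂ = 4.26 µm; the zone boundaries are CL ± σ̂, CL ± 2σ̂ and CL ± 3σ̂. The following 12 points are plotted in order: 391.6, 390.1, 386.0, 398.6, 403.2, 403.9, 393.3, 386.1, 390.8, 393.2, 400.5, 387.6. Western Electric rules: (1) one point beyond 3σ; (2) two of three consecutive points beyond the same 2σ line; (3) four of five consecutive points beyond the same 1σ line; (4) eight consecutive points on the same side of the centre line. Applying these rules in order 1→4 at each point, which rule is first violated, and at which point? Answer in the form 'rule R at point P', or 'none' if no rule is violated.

rule 2 at point 6

Zone of each point (C = within 1σ̂, B = 1σ̂–2σ̂, A = 2σ̂–3σ̂, * = beyond 3σ̂; sign = side of CL): 1:-C, 2:-C, 3:-B, 4:+B, 5:+A, 6:+A, 7:+C, 8:-B, 9:-C, 10:+C, 11:+B, 12:-B
Rule 2 (two of three consecutive points beyond the same 2σ limit) is satisfied at point 6.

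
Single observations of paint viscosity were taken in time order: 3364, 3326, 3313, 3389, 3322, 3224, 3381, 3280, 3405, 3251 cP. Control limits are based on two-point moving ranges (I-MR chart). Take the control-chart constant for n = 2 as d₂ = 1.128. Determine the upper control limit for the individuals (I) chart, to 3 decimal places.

X̄ = (3364 + 3326 + 3313 + 3389 + 3322 + 3224 + 3381 + 3280 + 3405 + 3251) / 10 = 3325.5000
Moving ranges: 38, 13, 76, 67, 98, 157, 101, 125, 154; M̄R̄ = 829.0000 / 9 = 92.1111
UCL = X̄ + 3·M̄R̄/d₂ = 3325.5000 + 3 × 92.1111 / 1.128 = 3570.4764

3570.476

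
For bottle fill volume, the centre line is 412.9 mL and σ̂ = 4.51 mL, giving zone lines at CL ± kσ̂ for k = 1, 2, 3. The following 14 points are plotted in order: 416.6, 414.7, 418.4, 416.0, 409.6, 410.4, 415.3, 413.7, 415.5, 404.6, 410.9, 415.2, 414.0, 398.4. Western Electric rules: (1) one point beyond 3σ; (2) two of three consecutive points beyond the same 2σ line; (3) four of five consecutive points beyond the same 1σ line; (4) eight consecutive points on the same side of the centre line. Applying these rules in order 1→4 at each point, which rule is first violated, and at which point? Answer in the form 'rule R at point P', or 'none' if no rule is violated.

Zone of each point (C = within 1σ̂, B = 1σ̂–2σ̂, A = 2σ̂–3σ̂, * = beyond 3σ̂; sign = side of CL): 1:+C, 2:+C, 3:+B, 4:+C, 5:-C, 6:-C, 7:+C, 8:+C, 9:+C, 10:-B, 11:-C, 12:+C, 13:+C, 14:-*
Rule 1 (one point beyond the 3σ limits) is satisfied at point 14.

rule 1 at point 14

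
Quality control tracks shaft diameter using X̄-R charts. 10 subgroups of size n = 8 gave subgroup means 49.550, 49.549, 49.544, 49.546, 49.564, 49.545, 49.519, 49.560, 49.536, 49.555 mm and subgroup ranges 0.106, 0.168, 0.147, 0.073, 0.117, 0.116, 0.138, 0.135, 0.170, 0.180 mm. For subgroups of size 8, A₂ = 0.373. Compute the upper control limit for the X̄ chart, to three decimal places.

X̄̄ = (49.550 + 49.549 + 49.544 + 49.546 + 49.564 + 49.545 + 49.519 + 49.560 + 49.536 + 49.555) / 10 = 495.4680 / 10 = 49.5468
R̄ = (0.106 + 0.168 + 0.147 + 0.073 + 0.117 + 0.116 + 0.138 + 0.135 + 0.170 + 0.180) / 10 = 1.3500 / 10 = 0.1350
UCL = X̄̄ + A₂·R̄ = 49.5468 + 0.373 × 0.1350 = 49.5972

49.597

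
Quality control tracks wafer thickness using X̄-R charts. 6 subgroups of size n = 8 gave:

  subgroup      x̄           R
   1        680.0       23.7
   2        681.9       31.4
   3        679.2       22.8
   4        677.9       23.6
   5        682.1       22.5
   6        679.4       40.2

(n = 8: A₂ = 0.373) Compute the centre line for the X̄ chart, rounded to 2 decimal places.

680.08

X̄̄ = (680.0 + 681.9 + 679.2 + 677.9 + 682.1 + 679.4) / 6 = 4080.5000 / 6 = 680.0833
CL = X̄̄ = 680.0833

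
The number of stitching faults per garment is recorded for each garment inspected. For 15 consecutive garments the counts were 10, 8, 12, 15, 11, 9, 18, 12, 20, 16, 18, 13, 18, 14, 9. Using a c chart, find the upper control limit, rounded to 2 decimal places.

24.57

c̄ = (10 + 8 + 12 + 15 + 11 + 9 + 18 + 12 + 20 + 16 + 18 + 13 + 18 + 14 + 9) / 15 = 203 / 15 = 13.5333
UCL = c̄ + 3√c̄ = 13.5333 + 3 × √13.5333 = 13.5333 + 3 × 3.6788 = 24.5696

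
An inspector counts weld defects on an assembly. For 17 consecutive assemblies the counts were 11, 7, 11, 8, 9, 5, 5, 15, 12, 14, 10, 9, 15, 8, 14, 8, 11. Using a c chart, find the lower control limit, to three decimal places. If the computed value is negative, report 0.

0.575

c̄ = (11 + 7 + 11 + 8 + 9 + 5 + 5 + 15 + 12 + 14 + 10 + 9 + 15 + 8 + 14 + 8 + 11) / 17 = 172 / 17 = 10.1176
LCL = c̄ − 3√c̄ = 10.1176 − 3 × 3.1808 = 0.5752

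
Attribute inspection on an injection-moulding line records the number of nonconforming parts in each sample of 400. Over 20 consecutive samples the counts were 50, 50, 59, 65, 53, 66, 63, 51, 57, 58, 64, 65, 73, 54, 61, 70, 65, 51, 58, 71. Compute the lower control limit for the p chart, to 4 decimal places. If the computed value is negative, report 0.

0.0969

p̄ = Σdᵢ / (k·n) = 1204 / (20 × 400) = 0.15050
LCL = p̄ − 3·√(p̄(1−p̄)/n) = 0.15050 − 3 × 0.01788 = 0.09687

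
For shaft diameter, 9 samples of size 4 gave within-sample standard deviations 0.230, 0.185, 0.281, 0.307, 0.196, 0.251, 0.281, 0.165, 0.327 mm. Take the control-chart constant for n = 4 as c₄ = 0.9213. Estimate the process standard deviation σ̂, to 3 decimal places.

s̄ = (0.230 + 0.185 + 0.281 + 0.307 + 0.196 + 0.251 + 0.281 + 0.165 + 0.327) / 9 = 0.2470
σ̂ = s̄ / c₄ = 0.2470 / 0.9213 = 0.2681

0.268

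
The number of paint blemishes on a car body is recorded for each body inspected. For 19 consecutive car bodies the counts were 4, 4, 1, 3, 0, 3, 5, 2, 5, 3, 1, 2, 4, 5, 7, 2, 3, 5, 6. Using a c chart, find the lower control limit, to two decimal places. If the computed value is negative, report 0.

c̄ = (4 + 4 + 1 + 3 + 0 + 3 + 5 + 2 + 5 + 3 + 1 + 2 + 4 + 5 + 7 + 2 + 3 + 5 + 6) / 19 = 65 / 19 = 3.4211
LCL = c̄ − 3√c̄ = 3.4211 − 3 × 1.8496 = -2.1278 → 0 (cannot be negative)

0.00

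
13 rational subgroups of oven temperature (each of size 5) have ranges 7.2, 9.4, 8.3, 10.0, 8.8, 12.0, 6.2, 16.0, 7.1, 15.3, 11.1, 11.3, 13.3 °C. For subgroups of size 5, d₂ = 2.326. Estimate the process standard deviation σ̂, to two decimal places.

R̄ = (7.2 + 9.4 + 8.3 + 10.0 + 8.8 + 12.0 + 6.2 + 16.0 + 7.1 + 15.3 + 11.1 + 11.3 + 13.3) / 13 = 10.4615
σ̂ = R̄ / d₂ = 10.4615 / 2.326 = 4.4977

4.50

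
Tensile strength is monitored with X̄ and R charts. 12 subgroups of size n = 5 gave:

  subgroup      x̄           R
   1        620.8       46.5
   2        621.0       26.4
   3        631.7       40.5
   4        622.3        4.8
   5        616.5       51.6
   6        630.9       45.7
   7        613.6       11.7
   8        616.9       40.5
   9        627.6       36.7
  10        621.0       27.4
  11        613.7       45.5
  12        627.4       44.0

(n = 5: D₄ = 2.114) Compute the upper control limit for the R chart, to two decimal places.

74.22

R̄ = (46.5 + 26.4 + 40.5 + 4.8 + 51.6 + 45.7 + 11.7 + 40.5 + 36.7 + 27.4 + 45.5 + 44.0) / 12 = 421.3000 / 12 = 35.1083
UCL_R = D₄·R̄ = 2.114 × 35.1083 = 74.2190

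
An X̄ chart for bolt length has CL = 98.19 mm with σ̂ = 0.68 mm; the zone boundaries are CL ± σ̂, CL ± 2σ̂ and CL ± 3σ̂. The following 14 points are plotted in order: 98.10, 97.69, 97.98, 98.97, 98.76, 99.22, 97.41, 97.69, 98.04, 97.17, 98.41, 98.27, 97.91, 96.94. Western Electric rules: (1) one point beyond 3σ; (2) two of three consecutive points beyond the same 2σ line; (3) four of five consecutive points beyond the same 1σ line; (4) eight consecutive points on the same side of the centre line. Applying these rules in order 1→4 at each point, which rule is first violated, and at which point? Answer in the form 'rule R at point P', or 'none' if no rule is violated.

Zone of each point (C = within 1σ̂, B = 1σ̂–2σ̂, A = 2σ̂–3σ̂, * = beyond 3σ̂; sign = side of CL): 1:-C, 2:-C, 3:-C, 4:+B, 5:+C, 6:+B, 7:-B, 8:-C, 9:-C, 10:-B, 11:+C, 12:+C, 13:-C, 14:-B
No rule fires across all 14 points.

none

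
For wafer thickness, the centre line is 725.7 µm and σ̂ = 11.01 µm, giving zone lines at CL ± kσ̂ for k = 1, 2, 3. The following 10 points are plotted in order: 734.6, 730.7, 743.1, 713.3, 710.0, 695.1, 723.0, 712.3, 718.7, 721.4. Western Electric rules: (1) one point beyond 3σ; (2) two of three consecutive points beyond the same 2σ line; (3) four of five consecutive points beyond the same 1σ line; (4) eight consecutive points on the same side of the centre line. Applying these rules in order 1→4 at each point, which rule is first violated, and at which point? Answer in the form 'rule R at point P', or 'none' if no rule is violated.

rule 3 at point 8

Zone of each point (C = within 1σ̂, B = 1σ̂–2σ̂, A = 2σ̂–3σ̂, * = beyond 3σ̂; sign = side of CL): 1:+C, 2:+C, 3:+B, 4:-B, 5:-B, 6:-A, 7:-C, 8:-B, 9:-C, 10:-C
Rule 3 (four of five consecutive points beyond the same 1σ limit) is satisfied at point 8.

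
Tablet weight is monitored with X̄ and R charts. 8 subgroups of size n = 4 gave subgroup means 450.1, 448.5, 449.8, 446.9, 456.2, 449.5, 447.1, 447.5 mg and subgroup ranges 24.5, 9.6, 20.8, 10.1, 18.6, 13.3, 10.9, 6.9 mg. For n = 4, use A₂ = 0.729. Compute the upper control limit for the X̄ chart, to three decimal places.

X̄̄ = (450.1 + 448.5 + 449.8 + 446.9 + 456.2 + 449.5 + 447.1 + 447.5) / 8 = 3595.6000 / 8 = 449.4500
R̄ = (24.5 + 9.6 + 20.8 + 10.1 + 18.6 + 13.3 + 10.9 + 6.9) / 8 = 114.7000 / 8 = 14.3375
UCL = X̄̄ + A₂·R̄ = 449.4500 + 0.729 × 14.3375 = 459.9020

459.902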